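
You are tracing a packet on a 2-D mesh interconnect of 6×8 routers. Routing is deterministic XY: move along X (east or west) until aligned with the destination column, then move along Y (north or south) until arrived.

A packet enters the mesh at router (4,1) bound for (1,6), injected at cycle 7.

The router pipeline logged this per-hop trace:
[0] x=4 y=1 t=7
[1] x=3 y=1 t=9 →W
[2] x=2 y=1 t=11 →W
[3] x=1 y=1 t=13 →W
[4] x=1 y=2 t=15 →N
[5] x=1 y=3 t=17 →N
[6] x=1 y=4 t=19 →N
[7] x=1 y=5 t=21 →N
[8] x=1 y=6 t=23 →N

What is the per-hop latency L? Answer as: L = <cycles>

Δcyc across hop 0→1: 9 − 7 = 2.
One hop costs L cycles, so L = 2.

L = 2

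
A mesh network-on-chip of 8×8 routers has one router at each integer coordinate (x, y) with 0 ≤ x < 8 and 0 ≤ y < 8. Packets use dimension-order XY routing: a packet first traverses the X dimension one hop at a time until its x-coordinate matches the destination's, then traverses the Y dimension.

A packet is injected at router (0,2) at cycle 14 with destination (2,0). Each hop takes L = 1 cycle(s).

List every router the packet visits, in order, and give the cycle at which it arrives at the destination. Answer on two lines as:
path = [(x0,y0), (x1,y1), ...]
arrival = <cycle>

hop 0: (0,2) @ cyc 14
hop 1: (1,2) @ cyc 15  [E]
hop 2: (2,2) @ cyc 16  [E]
hop 3: (2,1) @ cyc 17  [S]
hop 4: (2,0) @ cyc 18  [S]

path = [(0,2), (1,2), (2,2), (2,1), (2,0)]
arrival = 18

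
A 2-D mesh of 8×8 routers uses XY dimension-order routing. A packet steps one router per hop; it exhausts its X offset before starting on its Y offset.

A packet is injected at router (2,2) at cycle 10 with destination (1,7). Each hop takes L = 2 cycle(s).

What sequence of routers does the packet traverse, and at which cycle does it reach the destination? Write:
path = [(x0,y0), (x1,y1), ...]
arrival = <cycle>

path = [(2,2), (1,2), (1,3), (1,4), (1,5), (1,6), (1,7)]
arrival = 22

[0] x=2 y=2 t=10
[1] x=1 y=2 t=12 →W
[2] x=1 y=3 t=14 →N
[3] x=1 y=4 t=16 →N
[4] x=1 y=5 t=18 →N
[5] x=1 y=6 t=20 →N
[6] x=1 y=7 t=22 →N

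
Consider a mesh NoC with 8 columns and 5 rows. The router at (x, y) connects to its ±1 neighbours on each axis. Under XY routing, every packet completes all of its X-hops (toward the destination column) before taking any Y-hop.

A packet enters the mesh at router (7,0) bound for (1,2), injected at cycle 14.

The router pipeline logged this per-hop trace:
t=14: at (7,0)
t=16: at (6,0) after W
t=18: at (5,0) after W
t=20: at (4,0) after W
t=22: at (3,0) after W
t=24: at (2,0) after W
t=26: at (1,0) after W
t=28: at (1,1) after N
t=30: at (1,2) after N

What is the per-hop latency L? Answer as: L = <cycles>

L = 2

cyc[1] − cyc[0] = 16 − 14 = 2.
Each hop adds L, hence L = 2.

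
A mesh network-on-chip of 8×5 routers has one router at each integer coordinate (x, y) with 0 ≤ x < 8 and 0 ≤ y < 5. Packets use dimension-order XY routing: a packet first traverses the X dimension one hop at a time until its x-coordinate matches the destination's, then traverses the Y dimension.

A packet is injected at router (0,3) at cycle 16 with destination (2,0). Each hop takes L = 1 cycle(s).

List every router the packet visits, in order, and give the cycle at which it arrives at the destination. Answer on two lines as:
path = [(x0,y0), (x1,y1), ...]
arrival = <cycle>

#0 — 0,3 | c16
#1 — 1,3 | c17 | E
#2 — 2,3 | c18 | E
#3 — 2,2 | c19 | S
#4 — 2,1 | c20 | S
#5 — 2,0 | c21 | S

path = [(0,3), (1,3), (2,3), (2,2), (2,1), (2,0)]
arrival = 21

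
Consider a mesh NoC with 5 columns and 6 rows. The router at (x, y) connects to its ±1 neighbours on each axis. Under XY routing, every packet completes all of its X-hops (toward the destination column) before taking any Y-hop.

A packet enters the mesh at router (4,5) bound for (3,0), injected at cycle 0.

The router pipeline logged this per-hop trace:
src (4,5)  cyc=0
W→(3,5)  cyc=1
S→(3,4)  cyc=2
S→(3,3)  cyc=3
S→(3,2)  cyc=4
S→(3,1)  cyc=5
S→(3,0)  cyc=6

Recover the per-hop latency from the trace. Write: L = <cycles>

Between hops 0 and 1 the cycle counter advances 1 − 0 = 1.
Per-hop latency L = Δcyc = 1.

L = 1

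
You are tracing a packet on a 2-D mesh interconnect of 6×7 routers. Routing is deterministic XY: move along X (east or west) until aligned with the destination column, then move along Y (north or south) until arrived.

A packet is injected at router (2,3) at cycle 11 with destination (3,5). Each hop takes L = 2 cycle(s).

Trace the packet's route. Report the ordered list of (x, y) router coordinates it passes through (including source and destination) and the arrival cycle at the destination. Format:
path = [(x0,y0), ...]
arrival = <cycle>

hop 0: (2,3) @ cyc 11
hop 1: (3,3) @ cyc 13  [E]
hop 2: (3,4) @ cyc 15  [N]
hop 3: (3,5) @ cyc 17  [N]

path = [(2,3), (3,3), (3,4), (3,5)]
arrival = 17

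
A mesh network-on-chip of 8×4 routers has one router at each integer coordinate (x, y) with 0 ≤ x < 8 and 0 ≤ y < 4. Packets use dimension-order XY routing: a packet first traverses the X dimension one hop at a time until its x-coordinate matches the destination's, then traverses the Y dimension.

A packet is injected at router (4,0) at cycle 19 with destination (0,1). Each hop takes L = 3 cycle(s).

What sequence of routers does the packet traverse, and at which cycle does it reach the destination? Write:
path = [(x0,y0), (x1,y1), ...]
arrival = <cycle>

src (4,0)  cyc=19
W→(3,0)  cyc=22
W→(2,0)  cyc=25
W→(1,0)  cyc=28
W→(0,0)  cyc=31
N→(0,1)  cyc=34

path = [(4,0), (3,0), (2,0), (1,0), (0,0), (0,1)]
arrival = 34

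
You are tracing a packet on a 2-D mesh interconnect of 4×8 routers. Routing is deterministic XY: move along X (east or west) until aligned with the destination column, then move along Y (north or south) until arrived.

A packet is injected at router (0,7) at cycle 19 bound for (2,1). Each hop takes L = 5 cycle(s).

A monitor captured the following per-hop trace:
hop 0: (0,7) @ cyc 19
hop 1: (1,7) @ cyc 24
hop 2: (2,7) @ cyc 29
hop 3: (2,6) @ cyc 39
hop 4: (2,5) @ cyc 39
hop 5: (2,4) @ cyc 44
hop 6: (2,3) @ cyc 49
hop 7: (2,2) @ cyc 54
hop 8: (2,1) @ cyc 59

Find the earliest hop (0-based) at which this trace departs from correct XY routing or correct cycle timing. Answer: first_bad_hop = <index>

first_bad_hop = 3

hop 1: step (+1,+0), +5 cyc — ok
hop 2: step (+1,+0), +5 cyc — ok
hop 3: step (+0,-1), +10 cyc — BAD: Δcyc=10≠L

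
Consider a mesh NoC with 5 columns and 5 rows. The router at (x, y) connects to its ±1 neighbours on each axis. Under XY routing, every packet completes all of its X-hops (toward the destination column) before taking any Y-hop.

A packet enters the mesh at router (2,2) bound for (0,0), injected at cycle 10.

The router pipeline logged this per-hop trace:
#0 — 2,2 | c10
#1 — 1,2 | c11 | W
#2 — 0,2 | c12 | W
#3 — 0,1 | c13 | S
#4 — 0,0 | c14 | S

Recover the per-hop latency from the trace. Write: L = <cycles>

Between hops 0 and 1 the cycle counter advances 11 − 10 = 1.
That increment is L by definition: L = 1.

L = 1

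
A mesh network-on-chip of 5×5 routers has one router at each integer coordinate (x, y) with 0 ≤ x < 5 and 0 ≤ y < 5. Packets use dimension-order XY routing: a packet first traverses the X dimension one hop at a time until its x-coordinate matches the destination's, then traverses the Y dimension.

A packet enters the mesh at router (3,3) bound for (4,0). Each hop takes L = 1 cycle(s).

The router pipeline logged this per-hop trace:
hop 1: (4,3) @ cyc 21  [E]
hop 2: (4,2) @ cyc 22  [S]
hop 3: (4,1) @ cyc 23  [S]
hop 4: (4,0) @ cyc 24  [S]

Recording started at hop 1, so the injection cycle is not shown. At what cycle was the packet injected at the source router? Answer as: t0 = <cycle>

cyc[1] = 21 and cyc[k] = t0 + k·L for every k.
Therefore t0 = 21 − L = 20.

t0 = 20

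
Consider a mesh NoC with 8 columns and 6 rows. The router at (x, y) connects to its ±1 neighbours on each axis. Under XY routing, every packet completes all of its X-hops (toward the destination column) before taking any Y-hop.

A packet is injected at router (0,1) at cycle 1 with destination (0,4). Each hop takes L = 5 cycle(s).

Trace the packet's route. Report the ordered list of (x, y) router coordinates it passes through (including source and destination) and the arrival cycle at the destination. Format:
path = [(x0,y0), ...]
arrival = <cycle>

  0. router=(0,1) cycle=1 (inject)
  1. router=(0,2) cycle=6 dir=N
  2. router=(0,3) cycle=11 dir=N
  3. router=(0,4) cycle=16 dir=N

path = [(0,1), (0,2), (0,3), (0,4)]
arrival = 16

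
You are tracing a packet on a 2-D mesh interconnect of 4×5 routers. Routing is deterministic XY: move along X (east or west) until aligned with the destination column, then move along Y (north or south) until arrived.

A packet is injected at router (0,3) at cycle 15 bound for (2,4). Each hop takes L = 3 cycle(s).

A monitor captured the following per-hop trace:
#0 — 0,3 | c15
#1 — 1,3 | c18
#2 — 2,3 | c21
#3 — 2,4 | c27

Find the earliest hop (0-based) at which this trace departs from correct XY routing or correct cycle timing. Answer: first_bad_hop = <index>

first_bad_hop = 3

  1: Δx=+1 Δy=+0 Δt=3 [ok]
  2: Δx=+1 Δy=+0 Δt=3 [ok]
  3: Δx=+0 Δy=+1 Δt=6 [BAD: Δcyc=6≠L]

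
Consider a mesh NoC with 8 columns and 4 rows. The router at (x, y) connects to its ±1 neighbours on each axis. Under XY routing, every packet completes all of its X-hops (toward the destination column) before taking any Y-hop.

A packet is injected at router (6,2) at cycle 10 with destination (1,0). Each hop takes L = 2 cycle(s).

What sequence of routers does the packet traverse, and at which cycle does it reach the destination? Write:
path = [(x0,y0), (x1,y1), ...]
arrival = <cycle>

[0] x=6 y=2 t=10
[1] x=5 y=2 t=12 →W
[2] x=4 y=2 t=14 →W
[3] x=3 y=2 t=16 →W
[4] x=2 y=2 t=18 →W
[5] x=1 y=2 t=20 →W
[6] x=1 y=1 t=22 →S
[7] x=1 y=0 t=24 →S

path = [(6,2), (5,2), (4,2), (3,2), (2,2), (1,2), (1,1), (1,0)]
arrival = 24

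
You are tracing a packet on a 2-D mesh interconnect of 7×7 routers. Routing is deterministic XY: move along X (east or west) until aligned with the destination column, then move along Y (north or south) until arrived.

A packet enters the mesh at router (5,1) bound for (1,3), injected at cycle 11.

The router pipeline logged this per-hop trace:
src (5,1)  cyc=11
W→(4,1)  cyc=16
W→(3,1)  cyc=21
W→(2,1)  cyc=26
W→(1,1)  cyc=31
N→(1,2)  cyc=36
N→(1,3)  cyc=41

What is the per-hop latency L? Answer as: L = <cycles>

L = 5

Between hops 0 and 1 the cycle counter advances 16 − 11 = 5.
Per-hop latency L = Δcyc = 5.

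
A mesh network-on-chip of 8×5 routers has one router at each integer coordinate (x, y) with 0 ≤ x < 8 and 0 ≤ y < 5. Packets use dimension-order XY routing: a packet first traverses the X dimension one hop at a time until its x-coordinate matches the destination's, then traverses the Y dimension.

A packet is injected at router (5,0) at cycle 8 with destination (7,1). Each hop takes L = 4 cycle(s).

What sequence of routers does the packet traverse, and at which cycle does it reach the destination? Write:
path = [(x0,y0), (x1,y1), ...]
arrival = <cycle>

[0] x=5 y=0 t=8
[1] x=6 y=0 t=12 →E
[2] x=7 y=0 t=16 →E
[3] x=7 y=1 t=20 →N

path = [(5,0), (6,0), (7,0), (7,1)]
arrival = 20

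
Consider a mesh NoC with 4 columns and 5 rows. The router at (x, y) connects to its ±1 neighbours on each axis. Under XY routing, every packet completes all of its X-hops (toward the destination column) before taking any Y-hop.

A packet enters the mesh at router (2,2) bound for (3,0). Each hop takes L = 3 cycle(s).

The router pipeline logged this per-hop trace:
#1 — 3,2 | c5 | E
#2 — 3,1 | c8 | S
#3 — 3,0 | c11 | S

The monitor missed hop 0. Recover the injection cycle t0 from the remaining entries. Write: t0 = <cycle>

t0 = 2

The first recorded entry is hop 1 at cycle 5.
t0 = cyc[1] − L = 5 − 3 = 2.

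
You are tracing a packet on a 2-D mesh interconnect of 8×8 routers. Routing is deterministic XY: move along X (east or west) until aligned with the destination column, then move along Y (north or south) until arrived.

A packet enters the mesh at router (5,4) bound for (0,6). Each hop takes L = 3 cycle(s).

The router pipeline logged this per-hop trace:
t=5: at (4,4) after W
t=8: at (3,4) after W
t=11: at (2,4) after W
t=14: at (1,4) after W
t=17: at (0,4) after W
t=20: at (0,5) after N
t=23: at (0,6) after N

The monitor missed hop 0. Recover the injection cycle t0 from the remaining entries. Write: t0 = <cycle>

At hop 1 the cycle is 5; in general cyc_k = t0 + kL.
Therefore t0 = 5 − L = 2.

t0 = 2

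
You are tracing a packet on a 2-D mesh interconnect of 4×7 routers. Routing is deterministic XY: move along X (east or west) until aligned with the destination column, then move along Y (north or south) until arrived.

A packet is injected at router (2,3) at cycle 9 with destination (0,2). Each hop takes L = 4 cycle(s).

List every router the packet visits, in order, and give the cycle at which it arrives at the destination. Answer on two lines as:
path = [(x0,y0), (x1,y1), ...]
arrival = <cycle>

path = [(2,3), (1,3), (0,3), (0,2)]
arrival = 21

  0. router=(2,3) cycle=9 (inject)
  1. router=(1,3) cycle=13 dir=W
  2. router=(0,3) cycle=17 dir=W
  3. router=(0,2) cycle=21 dir=S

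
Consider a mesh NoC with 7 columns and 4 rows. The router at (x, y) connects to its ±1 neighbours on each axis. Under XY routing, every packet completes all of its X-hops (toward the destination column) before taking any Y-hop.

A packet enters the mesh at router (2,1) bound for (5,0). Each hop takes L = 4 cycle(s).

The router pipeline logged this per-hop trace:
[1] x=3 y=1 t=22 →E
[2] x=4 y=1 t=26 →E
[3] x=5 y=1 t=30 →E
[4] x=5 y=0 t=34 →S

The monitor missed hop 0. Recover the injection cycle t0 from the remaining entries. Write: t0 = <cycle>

Hop 1 reached at cycle 22; hop k is at t0 + k·L.
t0 = cyc[1] − L = 22 − 4 = 18.

t0 = 18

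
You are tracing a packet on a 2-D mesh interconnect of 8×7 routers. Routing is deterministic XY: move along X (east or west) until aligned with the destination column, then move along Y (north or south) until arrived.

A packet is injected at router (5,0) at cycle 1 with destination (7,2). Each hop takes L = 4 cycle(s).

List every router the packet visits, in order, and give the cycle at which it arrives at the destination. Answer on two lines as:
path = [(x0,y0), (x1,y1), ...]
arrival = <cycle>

#0 — 5,0 | c1
#1 — 6,0 | c5 | E
#2 — 7,0 | c9 | E
#3 — 7,1 | c13 | N
#4 — 7,2 | c17 | N

path = [(5,0), (6,0), (7,0), (7,1), (7,2)]
arrival = 17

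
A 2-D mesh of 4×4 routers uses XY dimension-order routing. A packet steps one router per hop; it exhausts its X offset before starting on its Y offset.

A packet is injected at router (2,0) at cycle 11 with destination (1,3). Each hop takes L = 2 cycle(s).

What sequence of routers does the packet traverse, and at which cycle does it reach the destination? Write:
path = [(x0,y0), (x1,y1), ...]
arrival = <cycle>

[0] x=2 y=0 t=11
[1] x=1 y=0 t=13 →W
[2] x=1 y=1 t=15 →N
[3] x=1 y=2 t=17 →N
[4] x=1 y=3 t=19 →N

path = [(2,0), (1,0), (1,1), (1,2), (1,3)]
arrival = 19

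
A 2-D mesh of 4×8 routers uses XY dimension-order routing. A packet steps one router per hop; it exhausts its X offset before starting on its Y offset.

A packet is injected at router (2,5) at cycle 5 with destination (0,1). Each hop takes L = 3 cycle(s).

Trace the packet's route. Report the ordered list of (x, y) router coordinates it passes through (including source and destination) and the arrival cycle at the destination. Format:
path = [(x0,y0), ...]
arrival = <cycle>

#0 — 2,5 | c5
#1 — 1,5 | c8 | W
#2 — 0,5 | c11 | W
#3 — 0,4 | c14 | S
#4 — 0,3 | c17 | S
#5 — 0,2 | c20 | S
#6 — 0,1 | c23 | S

path = [(2,5), (1,5), (0,5), (0,4), (0,3), (0,2), (0,1)]
arrival = 23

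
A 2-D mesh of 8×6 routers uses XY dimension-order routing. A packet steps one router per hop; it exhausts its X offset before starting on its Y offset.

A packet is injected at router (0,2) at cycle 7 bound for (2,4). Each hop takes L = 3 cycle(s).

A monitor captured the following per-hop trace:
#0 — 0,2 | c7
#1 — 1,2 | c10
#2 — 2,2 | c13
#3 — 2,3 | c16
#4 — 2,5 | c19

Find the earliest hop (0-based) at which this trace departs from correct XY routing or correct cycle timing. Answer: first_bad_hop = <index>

[1] (+1,+0) / 3c ⇒ ok
[2] (+1,+0) / 3c ⇒ ok
[3] (+0,+1) / 3c ⇒ ok
[4] (+0,+2) / 3c ⇒ BAD: non-unit step

first_bad_hop = 4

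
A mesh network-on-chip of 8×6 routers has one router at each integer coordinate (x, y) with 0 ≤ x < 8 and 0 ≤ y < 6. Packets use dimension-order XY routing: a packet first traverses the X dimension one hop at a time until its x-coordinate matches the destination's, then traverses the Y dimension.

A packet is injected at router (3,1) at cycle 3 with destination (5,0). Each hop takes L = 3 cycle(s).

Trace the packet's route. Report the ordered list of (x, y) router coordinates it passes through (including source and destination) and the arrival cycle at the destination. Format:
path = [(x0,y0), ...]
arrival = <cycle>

path = [(3,1), (4,1), (5,1), (5,0)]
arrival = 12

[0] x=3 y=1 t=3
[1] x=4 y=1 t=6 →E
[2] x=5 y=1 t=9 →E
[3] x=5 y=0 t=12 →S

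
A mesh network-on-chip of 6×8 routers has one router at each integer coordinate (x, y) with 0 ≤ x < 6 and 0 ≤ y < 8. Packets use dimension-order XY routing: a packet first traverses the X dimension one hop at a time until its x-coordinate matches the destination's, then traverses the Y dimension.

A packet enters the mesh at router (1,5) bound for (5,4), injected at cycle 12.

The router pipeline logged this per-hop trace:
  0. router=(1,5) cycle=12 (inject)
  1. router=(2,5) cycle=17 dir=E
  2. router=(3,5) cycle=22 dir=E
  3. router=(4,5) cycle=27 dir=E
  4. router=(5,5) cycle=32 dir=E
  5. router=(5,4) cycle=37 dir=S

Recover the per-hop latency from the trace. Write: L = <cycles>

L = 5

Between hops 0 and 1 the cycle counter advances 17 − 12 = 5.
One hop costs L cycles, so L = 5.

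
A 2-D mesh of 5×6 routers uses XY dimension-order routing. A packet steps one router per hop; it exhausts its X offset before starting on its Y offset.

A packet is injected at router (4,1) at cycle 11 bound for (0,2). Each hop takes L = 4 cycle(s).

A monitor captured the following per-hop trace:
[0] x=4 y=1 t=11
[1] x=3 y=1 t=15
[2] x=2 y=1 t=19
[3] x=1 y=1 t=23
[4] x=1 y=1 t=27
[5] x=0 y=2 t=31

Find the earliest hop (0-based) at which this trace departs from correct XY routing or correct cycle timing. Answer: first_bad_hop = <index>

first_bad_hop = 4

[1] (-1,+0) / 4c ⇒ ok
[2] (-1,+0) / 4c ⇒ ok
[3] (-1,+0) / 4c ⇒ ok
[4] (+0,+0) / 4c ⇒ BAD: non-unit step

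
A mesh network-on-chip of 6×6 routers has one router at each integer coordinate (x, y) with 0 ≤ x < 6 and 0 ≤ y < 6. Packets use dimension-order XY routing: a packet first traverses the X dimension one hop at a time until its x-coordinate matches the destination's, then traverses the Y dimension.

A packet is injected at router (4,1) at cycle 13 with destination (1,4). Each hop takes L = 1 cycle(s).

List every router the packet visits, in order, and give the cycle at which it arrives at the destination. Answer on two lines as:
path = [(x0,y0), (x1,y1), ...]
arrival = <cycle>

src (4,1)  cyc=13
W→(3,1)  cyc=14
W→(2,1)  cyc=15
W→(1,1)  cyc=16
N→(1,2)  cyc=17
N→(1,3)  cyc=18
N→(1,4)  cyc=19

path = [(4,1), (3,1), (2,1), (1,1), (1,2), (1,3), (1,4)]
arrival = 19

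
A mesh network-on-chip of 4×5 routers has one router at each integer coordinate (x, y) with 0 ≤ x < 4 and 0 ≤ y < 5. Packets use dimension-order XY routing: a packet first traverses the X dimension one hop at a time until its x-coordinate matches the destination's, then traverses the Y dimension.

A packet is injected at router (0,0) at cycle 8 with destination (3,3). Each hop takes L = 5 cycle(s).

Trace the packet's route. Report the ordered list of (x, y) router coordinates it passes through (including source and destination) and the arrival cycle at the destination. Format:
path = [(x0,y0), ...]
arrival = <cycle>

[0] x=0 y=0 t=8
[1] x=1 y=0 t=13 →E
[2] x=2 y=0 t=18 →E
[3] x=3 y=0 t=23 →E
[4] x=3 y=1 t=28 →N
[5] x=3 y=2 t=33 →N
[6] x=3 y=3 t=38 →N

path = [(0,0), (1,0), (2,0), (3,0), (3,1), (3,2), (3,3)]
arrival = 38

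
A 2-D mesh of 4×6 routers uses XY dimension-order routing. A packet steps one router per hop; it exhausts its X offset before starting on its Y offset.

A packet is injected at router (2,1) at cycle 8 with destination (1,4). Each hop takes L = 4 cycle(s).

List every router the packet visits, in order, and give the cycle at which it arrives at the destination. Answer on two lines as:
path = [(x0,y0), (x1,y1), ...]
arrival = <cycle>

hop 0: (2,1) @ cyc 8
hop 1: (1,1) @ cyc 12  [W]
hop 2: (1,2) @ cyc 16  [N]
hop 3: (1,3) @ cyc 20  [N]
hop 4: (1,4) @ cyc 24  [N]

path = [(2,1), (1,1), (1,2), (1,3), (1,4)]
arrival = 24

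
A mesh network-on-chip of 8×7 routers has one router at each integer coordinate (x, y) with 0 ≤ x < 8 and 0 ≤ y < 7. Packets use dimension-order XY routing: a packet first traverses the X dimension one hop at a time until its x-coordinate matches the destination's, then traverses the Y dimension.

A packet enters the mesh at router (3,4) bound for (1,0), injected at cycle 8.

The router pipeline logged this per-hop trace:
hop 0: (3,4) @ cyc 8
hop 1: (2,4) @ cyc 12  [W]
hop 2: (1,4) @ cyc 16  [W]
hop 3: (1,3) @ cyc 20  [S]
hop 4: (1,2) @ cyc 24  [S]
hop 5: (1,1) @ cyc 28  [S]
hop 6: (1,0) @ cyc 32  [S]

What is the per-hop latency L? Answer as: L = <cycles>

From hop 0 (8) to hop 1 (12): +4 cycles.
Each hop adds L, hence L = 4.

L = 4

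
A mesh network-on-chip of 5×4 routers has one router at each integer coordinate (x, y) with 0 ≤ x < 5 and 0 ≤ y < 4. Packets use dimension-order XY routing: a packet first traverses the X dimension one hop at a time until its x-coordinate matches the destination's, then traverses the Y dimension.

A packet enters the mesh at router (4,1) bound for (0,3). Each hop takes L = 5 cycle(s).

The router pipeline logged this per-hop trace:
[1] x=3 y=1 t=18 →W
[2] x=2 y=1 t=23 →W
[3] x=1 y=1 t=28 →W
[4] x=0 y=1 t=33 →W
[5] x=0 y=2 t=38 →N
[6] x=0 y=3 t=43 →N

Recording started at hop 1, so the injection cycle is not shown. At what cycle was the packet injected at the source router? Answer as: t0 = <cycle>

t0 = 13

At hop 1 the cycle is 18; in general cyc_k = t0 + kL.
t0 = cyc[1] − L = 18 − 5 = 13.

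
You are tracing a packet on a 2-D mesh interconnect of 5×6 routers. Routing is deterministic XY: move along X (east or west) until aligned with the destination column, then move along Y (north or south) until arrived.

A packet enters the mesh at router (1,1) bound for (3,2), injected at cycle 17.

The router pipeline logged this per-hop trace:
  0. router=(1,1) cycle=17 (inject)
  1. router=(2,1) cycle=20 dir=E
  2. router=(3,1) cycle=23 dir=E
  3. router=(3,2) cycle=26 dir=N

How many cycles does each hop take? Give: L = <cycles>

L = 3

cyc[1] − cyc[0] = 20 − 17 = 3.
Each hop adds L, hence L = 3.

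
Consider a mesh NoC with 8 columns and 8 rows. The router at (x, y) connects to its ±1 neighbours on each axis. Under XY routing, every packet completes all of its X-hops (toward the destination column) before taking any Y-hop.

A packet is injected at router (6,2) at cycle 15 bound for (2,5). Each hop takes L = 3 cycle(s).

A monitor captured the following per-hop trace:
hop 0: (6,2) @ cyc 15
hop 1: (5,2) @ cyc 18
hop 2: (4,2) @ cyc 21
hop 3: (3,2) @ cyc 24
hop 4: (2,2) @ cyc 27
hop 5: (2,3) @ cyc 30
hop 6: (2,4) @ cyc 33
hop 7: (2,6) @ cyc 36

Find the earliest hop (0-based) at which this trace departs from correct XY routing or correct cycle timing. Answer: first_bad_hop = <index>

first_bad_hop = 7

hop 1: step (-1,+0), +3 cyc — ok
hop 2: step (-1,+0), +3 cyc — ok
hop 3: step (-1,+0), +3 cyc — ok
hop 4: step (-1,+0), +3 cyc — ok
hop 5: step (+0,+1), +3 cyc — ok
hop 6: step (+0,+1), +3 cyc — ok
hop 7: step (+0,+2), +3 cyc — BAD: non-unit step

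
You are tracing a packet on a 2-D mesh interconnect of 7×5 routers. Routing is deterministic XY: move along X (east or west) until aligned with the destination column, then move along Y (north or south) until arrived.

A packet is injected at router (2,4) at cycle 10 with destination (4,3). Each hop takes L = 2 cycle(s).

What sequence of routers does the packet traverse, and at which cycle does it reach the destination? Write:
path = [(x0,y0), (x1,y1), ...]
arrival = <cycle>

hop 0: (2,4) @ cyc 10
hop 1: (3,4) @ cyc 12  [E]
hop 2: (4,4) @ cyc 14  [E]
hop 3: (4,3) @ cyc 16  [S]

path = [(2,4), (3,4), (4,4), (4,3)]
arrival = 16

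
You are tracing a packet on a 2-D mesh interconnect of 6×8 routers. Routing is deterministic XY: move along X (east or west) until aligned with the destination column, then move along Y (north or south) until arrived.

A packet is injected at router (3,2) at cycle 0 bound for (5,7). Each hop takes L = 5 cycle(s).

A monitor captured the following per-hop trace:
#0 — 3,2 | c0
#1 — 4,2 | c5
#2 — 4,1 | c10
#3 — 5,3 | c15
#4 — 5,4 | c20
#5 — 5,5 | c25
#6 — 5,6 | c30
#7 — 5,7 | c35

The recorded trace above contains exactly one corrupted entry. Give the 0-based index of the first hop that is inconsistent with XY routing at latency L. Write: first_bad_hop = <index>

first_bad_hop = 2

  1: Δx=+1 Δy=+0 Δt=5 [ok]
  2: Δx=+0 Δy=-1 Δt=5 [BAD: Y-move but x=4≠5]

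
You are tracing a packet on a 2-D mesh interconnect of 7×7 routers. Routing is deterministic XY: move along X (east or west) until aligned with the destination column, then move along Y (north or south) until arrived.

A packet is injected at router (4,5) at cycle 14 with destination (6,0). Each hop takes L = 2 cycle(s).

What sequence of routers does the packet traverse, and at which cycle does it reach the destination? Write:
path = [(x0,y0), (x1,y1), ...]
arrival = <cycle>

src (4,5)  cyc=14
E→(5,5)  cyc=16
E→(6,5)  cyc=18
S→(6,4)  cyc=20
S→(6,3)  cyc=22
S→(6,2)  cyc=24
S→(6,1)  cyc=26
S→(6,0)  cyc=28

path = [(4,5), (5,5), (6,5), (6,4), (6,3), (6,2), (6,1), (6,0)]
arrival = 28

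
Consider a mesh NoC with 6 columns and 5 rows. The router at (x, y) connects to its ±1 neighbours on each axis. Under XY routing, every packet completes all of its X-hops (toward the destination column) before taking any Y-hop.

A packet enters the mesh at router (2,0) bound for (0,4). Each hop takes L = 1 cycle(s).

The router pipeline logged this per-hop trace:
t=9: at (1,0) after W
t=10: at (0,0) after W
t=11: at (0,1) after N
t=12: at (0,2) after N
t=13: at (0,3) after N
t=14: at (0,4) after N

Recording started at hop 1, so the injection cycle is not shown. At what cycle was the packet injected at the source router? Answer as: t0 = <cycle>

t0 = 8

Hop 1 reached at cycle 9; hop k is at t0 + k·L.
So t0 = 9 − 1·1 = 8.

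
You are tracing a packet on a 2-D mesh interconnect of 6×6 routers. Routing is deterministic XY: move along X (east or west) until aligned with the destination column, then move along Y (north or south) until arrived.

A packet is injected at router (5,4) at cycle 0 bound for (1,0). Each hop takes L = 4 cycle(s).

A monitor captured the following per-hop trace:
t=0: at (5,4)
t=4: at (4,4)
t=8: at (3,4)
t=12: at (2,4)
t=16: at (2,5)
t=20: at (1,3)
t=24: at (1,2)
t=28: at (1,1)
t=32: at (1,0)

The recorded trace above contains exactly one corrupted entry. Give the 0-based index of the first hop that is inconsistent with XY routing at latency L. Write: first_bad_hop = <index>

first_bad_hop = 4

hop 1: step (-1,+0), +4 cyc — ok
hop 2: step (-1,+0), +4 cyc — ok
hop 3: step (-1,+0), +4 cyc — ok
hop 4: step (+0,+1), +4 cyc — BAD: Y-move but x=2≠1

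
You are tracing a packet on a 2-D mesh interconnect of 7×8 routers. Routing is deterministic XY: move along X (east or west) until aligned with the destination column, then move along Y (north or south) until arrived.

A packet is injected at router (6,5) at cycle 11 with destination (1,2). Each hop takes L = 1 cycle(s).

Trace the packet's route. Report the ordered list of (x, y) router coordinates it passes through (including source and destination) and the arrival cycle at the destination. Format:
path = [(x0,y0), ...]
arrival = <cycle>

path = [(6,5), (5,5), (4,5), (3,5), (2,5), (1,5), (1,4), (1,3), (1,2)]
arrival = 19

hop 0: (6,5) @ cyc 11
hop 1: (5,5) @ cyc 12  [W]
hop 2: (4,5) @ cyc 13  [W]
hop 3: (3,5) @ cyc 14  [W]
hop 4: (2,5) @ cyc 15  [W]
hop 5: (1,5) @ cyc 16  [W]
hop 6: (1,4) @ cyc 17  [S]
hop 7: (1,3) @ cyc 18  [S]
hop 8: (1,2) @ cyc 19  [S]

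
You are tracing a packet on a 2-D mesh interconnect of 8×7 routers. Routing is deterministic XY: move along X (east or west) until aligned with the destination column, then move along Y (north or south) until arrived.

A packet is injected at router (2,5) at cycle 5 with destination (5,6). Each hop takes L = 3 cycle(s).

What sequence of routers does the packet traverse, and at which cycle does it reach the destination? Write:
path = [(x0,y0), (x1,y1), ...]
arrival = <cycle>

hop 0: (2,5) @ cyc 5
hop 1: (3,5) @ cyc 8  [E]
hop 2: (4,5) @ cyc 11  [E]
hop 3: (5,5) @ cyc 14  [E]
hop 4: (5,6) @ cyc 17  [N]

path = [(2,5), (3,5), (4,5), (5,5), (5,6)]
arrival = 17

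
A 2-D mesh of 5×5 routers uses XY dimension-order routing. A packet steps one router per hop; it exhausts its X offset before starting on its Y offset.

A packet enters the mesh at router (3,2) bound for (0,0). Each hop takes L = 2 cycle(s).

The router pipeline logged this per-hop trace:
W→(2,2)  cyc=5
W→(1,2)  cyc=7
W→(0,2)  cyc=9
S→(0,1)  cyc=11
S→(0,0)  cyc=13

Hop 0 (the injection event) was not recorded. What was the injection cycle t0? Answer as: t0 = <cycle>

t0 = 3

Hop 1 reached at cycle 5; hop k is at t0 + k·L.
Subtract one hop: t0 = 5 − 2 = 3.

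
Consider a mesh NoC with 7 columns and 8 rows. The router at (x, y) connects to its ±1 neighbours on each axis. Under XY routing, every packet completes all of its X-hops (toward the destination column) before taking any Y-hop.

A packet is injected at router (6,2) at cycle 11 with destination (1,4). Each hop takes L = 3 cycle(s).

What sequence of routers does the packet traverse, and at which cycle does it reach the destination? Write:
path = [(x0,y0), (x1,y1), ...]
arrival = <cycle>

hop 0: (6,2) @ cyc 11
hop 1: (5,2) @ cyc 14  [W]
hop 2: (4,2) @ cyc 17  [W]
hop 3: (3,2) @ cyc 20  [W]
hop 4: (2,2) @ cyc 23  [W]
hop 5: (1,2) @ cyc 26  [W]
hop 6: (1,3) @ cyc 29  [N]
hop 7: (1,4) @ cyc 32  [N]

path = [(6,2), (5,2), (4,2), (3,2), (2,2), (1,2), (1,3), (1,4)]
arrival = 32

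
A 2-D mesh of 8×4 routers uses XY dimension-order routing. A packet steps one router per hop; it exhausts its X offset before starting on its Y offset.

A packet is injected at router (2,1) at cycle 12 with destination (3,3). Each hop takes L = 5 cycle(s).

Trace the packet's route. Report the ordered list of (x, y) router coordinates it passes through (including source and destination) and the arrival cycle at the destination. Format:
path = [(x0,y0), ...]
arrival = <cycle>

[0] x=2 y=1 t=12
[1] x=3 y=1 t=17 →E
[2] x=3 y=2 t=22 →N
[3] x=3 y=3 t=27 →N

path = [(2,1), (3,1), (3,2), (3,3)]
arrival = 27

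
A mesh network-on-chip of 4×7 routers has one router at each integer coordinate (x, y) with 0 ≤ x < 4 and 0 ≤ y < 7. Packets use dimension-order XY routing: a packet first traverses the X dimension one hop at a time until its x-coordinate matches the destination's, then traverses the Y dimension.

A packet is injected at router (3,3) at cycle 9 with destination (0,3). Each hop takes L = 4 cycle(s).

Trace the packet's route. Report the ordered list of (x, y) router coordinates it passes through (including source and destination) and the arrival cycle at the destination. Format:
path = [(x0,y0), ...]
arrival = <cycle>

[0] x=3 y=3 t=9
[1] x=2 y=3 t=13 →W
[2] x=1 y=3 t=17 →W
[3] x=0 y=3 t=21 →W

path = [(3,3), (2,3), (1,3), (0,3)]
arrival = 21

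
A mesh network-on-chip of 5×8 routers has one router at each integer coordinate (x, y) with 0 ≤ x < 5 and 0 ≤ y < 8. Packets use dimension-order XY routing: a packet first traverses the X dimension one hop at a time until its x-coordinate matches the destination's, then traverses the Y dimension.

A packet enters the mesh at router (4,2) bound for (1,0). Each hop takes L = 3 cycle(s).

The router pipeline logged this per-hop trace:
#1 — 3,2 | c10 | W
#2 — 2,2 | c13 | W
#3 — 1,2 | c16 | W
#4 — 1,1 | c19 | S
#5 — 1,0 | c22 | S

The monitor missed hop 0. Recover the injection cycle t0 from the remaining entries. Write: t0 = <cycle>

t0 = 7

Hop 1 reached at cycle 10; hop k is at t0 + k·L.
So t0 = 10 − 1·3 = 7.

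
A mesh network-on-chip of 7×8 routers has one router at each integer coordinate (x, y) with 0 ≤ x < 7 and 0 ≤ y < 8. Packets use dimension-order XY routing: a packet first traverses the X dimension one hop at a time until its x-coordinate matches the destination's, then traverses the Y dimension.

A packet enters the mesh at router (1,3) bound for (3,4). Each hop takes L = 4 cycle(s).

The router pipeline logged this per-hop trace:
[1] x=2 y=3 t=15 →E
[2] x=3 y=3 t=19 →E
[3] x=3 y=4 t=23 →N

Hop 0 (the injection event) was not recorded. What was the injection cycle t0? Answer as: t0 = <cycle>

t0 = 11

At hop 1 the cycle is 15; in general cyc_k = t0 + kL.
t0 = cyc[1] − L = 15 − 4 = 11.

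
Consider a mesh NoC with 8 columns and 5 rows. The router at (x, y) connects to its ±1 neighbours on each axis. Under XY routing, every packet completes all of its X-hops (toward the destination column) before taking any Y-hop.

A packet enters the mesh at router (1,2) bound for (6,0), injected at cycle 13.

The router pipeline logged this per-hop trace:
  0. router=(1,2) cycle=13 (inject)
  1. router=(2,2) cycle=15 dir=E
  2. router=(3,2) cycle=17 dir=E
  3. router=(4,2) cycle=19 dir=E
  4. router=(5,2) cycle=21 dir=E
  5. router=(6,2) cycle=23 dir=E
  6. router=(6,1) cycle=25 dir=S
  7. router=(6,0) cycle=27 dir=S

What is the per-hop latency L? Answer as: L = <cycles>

L = 2

From hop 0 (13) to hop 1 (15): +2 cycles.
Each hop adds L, hence L = 2.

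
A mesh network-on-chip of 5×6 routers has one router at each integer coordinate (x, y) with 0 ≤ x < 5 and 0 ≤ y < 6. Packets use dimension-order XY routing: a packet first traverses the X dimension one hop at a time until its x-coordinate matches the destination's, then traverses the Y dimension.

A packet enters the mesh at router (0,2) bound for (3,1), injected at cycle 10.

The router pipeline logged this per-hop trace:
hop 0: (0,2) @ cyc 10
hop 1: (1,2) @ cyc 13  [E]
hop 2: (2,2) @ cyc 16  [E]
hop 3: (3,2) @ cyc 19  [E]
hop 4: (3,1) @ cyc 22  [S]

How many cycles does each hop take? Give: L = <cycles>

Δcyc across hop 0→1: 13 − 10 = 3.
Each hop adds L, hence L = 3.

L = 3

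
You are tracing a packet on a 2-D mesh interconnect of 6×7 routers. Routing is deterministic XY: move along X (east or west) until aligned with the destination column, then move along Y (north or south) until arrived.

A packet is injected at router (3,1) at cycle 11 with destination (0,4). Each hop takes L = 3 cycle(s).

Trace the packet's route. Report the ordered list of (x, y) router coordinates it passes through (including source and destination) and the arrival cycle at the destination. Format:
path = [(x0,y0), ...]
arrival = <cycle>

  0. router=(3,1) cycle=11 (inject)
  1. router=(2,1) cycle=14 dir=W
  2. router=(1,1) cycle=17 dir=W
  3. router=(0,1) cycle=20 dir=W
  4. router=(0,2) cycle=23 dir=N
  5. router=(0,3) cycle=26 dir=N
  6. router=(0,4) cycle=29 dir=N

path = [(3,1), (2,1), (1,1), (0,1), (0,2), (0,3), (0,4)]
arrival = 29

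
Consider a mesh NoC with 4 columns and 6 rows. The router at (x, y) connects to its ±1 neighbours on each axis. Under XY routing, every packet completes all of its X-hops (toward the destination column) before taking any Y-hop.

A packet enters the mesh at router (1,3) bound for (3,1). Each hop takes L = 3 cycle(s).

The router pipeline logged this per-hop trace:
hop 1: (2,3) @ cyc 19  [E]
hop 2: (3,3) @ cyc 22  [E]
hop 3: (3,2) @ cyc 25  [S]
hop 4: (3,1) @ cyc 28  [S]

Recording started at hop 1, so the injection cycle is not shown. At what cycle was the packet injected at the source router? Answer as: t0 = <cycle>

t0 = 16

cyc[1] = 19 and cyc[k] = t0 + k·L for every k.
So t0 = 19 − 1·3 = 16.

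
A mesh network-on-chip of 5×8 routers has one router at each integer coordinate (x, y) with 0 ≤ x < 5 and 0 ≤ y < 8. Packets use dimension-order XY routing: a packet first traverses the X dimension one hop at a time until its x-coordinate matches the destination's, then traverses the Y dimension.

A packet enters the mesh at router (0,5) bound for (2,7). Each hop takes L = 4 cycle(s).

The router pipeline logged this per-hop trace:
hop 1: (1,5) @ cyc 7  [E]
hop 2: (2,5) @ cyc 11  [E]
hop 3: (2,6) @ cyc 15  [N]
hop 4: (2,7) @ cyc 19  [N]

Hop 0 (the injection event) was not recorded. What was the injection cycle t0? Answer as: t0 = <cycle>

At hop 1 the cycle is 7; in general cyc_k = t0 + kL.
t0 = cyc[1] − L = 7 − 4 = 3.

t0 = 3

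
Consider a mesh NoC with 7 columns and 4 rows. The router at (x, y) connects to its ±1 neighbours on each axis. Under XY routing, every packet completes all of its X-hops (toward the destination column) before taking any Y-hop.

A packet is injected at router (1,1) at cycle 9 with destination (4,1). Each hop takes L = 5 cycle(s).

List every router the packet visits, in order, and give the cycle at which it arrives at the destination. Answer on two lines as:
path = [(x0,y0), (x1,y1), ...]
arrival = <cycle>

path = [(1,1), (2,1), (3,1), (4,1)]
arrival = 24

#0 — 1,1 | c9
#1 — 2,1 | c14 | E
#2 — 3,1 | c19 | E
#3 — 4,1 | c24 | E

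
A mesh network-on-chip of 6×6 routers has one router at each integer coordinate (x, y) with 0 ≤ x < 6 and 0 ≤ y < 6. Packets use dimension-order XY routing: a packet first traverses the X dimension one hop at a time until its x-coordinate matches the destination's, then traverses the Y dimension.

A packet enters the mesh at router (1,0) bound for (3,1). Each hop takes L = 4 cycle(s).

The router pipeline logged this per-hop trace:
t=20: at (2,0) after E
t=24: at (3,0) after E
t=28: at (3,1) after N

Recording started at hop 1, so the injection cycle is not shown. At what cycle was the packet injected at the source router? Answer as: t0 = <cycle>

t0 = 16

Hop 1 reached at cycle 20; hop k is at t0 + k·L.
So t0 = 20 − 1·4 = 16.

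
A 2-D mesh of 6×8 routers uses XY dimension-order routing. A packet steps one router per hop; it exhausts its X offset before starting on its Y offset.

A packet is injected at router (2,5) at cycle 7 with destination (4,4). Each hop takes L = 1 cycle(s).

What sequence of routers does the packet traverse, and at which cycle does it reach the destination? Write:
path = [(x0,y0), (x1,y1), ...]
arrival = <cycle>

  0. router=(2,5) cycle=7 (inject)
  1. router=(3,5) cycle=8 dir=E
  2. router=(4,5) cycle=9 dir=E
  3. router=(4,4) cycle=10 dir=S

path = [(2,5), (3,5), (4,5), (4,4)]
arrival = 10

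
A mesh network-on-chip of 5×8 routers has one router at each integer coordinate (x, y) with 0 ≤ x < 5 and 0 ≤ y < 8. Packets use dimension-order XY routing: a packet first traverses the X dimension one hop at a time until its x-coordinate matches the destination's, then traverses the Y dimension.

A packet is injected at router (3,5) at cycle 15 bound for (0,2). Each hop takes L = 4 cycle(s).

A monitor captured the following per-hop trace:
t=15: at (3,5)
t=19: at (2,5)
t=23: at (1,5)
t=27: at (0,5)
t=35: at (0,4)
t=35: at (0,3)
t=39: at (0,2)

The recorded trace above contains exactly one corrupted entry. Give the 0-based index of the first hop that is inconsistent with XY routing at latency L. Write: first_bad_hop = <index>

check 1→ d=(-1,0) cyc+4: ok
check 2→ d=(-1,0) cyc+4: ok
check 3→ d=(-1,0) cyc+4: ok
check 4→ d=(0,-1) cyc+8: BAD: Δcyc=8≠L

first_bad_hop = 4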